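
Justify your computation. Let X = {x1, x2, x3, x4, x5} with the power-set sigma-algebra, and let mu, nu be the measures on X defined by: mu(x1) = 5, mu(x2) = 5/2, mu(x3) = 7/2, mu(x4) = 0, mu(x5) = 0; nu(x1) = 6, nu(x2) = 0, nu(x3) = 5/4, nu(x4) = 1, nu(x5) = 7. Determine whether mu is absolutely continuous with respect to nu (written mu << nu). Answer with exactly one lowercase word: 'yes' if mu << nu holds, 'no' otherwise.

mu << nu means: every nu-null measurable set is also mu-null; equivalently, for every atom x, if nu({x}) = 0 then mu({x}) = 0.
Checking each atom:
  x1: nu = 6 > 0 -> no constraint.
  x2: nu = 0, mu = 5/2 > 0 -> violates mu << nu.
  x3: nu = 5/4 > 0 -> no constraint.
  x4: nu = 1 > 0 -> no constraint.
  x5: nu = 7 > 0 -> no constraint.
The atom(s) x2 violate the condition (nu = 0 but mu > 0). Therefore mu is NOT absolutely continuous w.r.t. nu.

no


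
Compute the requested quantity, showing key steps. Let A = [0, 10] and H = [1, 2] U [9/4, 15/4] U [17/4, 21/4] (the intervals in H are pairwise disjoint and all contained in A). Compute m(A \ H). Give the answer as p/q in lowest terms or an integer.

The ambient interval has length m(A) = 10 - 0 = 10.
Since the holes are disjoint and sit inside A, by finite additivity
  m(H) = sum_i (b_i - a_i), and m(A \ H) = m(A) - m(H).
Computing the hole measures:
  m(H_1) = 2 - 1 = 1.
  m(H_2) = 15/4 - 9/4 = 3/2.
  m(H_3) = 21/4 - 17/4 = 1.
Summed: m(H) = 1 + 3/2 + 1 = 7/2.
So m(A \ H) = 10 - 7/2 = 13/2.

13/2


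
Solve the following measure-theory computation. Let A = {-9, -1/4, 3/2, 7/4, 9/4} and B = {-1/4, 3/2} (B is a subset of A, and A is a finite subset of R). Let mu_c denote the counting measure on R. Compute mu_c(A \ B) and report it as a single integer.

Counting measure assigns mu_c(E) = |E| (number of elements) when E is finite. For B subset A, A \ B is the set of elements of A not in B, so |A \ B| = |A| - |B|.
|A| = 5, |B| = 2, so mu_c(A \ B) = 5 - 2 = 3.

3


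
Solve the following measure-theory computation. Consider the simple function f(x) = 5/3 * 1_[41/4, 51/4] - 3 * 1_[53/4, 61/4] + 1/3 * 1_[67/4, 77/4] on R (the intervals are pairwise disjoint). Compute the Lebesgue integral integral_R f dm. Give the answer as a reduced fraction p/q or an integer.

For a simple function f = sum_i c_i * 1_{A_i} with disjoint A_i,
  integral f dm = sum_i c_i * m(A_i).
Lengths of the A_i:
  m(A_1) = 51/4 - 41/4 = 5/2.
  m(A_2) = 61/4 - 53/4 = 2.
  m(A_3) = 77/4 - 67/4 = 5/2.
Contributions c_i * m(A_i):
  (5/3) * (5/2) = 25/6.
  (-3) * (2) = -6.
  (1/3) * (5/2) = 5/6.
Total: 25/6 - 6 + 5/6 = -1.

-1


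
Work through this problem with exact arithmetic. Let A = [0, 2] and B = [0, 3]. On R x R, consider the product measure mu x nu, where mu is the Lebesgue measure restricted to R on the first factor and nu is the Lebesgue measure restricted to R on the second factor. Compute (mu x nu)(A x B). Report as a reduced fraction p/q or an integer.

For a measurable rectangle A x B, the product measure satisfies
  (mu x nu)(A x B) = mu(A) * nu(B).
  mu(A) = 2.
  nu(B) = 3.
  (mu x nu)(A x B) = 2 * 3 = 6.

6


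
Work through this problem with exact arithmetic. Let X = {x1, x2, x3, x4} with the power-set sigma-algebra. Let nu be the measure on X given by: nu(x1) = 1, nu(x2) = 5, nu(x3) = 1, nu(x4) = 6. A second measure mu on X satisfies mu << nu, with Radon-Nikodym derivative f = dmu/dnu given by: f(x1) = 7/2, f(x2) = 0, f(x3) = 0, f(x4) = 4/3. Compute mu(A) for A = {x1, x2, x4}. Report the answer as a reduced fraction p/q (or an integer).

By the defining property of the Radon-Nikodym derivative, for every measurable set A,
  mu(A) = integral_A f dnu.
Since nu is a discrete measure concentrated on the atoms of X, the integral over A reduces to the sum
  mu(A) = sum_{x in A} f(x) * nu({x}).
Computing each term:
  x1: f(x1) * nu(x1) = 7/2 * 1 = 7/2.
  x2: f(x2) * nu(x2) = 0 * 5 = 0.
  x4: f(x4) * nu(x4) = 4/3 * 6 = 8.
Summing: mu(A) = 7/2 + 0 + 8 = 23/2.

23/2


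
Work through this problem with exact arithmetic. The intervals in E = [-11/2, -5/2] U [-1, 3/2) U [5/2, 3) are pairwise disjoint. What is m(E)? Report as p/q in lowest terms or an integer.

For pairwise disjoint intervals, m(union_i I_i) = sum_i m(I_i),
and m is invariant under swapping open/closed endpoints (single points have measure 0).
So m(E) = sum_i (b_i - a_i).
  I_1 has length -5/2 - (-11/2) = 3.
  I_2 has length 3/2 - (-1) = 5/2.
  I_3 has length 3 - 5/2 = 1/2.
Summing:
  m(E) = 3 + 5/2 + 1/2 = 6.

6


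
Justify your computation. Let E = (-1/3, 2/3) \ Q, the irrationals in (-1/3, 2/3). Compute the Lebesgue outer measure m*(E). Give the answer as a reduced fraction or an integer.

The interval I = (-1/3, 2/3) has m(I) = 2/3 - (-1/3) = 1 (endpoints are measure-zero, so open/closed/half-open agree). Write I = (I cap Q) u (I \ Q). The rationals in I are countable, so m*(I cap Q) = 0 (cover each rational by intervals whose total length is arbitrarily small). By countable subadditivity m*(I) <= m*(I cap Q) + m*(I \ Q), hence m*(I \ Q) >= m(I) = 1. The reverse inequality m*(I \ Q) <= m*(I) = 1 is trivial since (I \ Q) is a subset of I. Therefore m*(I \ Q) = 1.

1


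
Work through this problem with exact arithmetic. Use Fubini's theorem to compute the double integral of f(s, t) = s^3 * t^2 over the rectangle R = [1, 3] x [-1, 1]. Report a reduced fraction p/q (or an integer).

f(s, t) is a tensor product of a function of s and a function of t, and both factors are bounded continuous (hence Lebesgue integrable) on the rectangle, so Fubini's theorem applies:
  integral_R f d(m x m) = (integral_a1^b1 s^3 ds) * (integral_a2^b2 t^2 dt).
Inner integral in s: integral_{1}^{3} s^3 ds = (3^4 - 1^4)/4
  = 20.
Inner integral in t: integral_{-1}^{1} t^2 dt = (1^3 - (-1)^3)/3
  = 2/3.
Product: (20) * (2/3) = 40/3.

40/3


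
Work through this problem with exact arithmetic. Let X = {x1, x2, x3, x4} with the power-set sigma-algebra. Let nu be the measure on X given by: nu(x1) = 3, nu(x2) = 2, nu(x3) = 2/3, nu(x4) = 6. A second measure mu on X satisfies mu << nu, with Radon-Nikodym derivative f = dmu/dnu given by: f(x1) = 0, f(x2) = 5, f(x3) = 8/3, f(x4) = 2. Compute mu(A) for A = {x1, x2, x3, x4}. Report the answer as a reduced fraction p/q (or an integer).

By the defining property of the Radon-Nikodym derivative, for every measurable set A,
  mu(A) = integral_A f dnu.
Since nu is a discrete measure concentrated on the atoms of X, the integral over A reduces to the sum
  mu(A) = sum_{x in A} f(x) * nu({x}).
Computing each term:
  x1: f(x1) * nu(x1) = 0 * 3 = 0.
  x2: f(x2) * nu(x2) = 5 * 2 = 10.
  x3: f(x3) * nu(x3) = 8/3 * 2/3 = 16/9.
  x4: f(x4) * nu(x4) = 2 * 6 = 12.
Summing: mu(A) = 0 + 10 + 16/9 + 12 = 214/9.

214/9


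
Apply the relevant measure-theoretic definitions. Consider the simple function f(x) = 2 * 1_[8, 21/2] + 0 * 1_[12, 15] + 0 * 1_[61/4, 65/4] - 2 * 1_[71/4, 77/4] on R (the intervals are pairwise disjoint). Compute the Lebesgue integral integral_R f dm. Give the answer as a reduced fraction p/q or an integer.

For a simple function f = sum_i c_i * 1_{A_i} with disjoint A_i,
  integral f dm = sum_i c_i * m(A_i).
Lengths of the A_i:
  m(A_1) = 21/2 - 8 = 5/2.
  m(A_2) = 15 - 12 = 3.
  m(A_3) = 65/4 - 61/4 = 1.
  m(A_4) = 77/4 - 71/4 = 3/2.
Contributions c_i * m(A_i):
  (2) * (5/2) = 5.
  (0) * (3) = 0.
  (0) * (1) = 0.
  (-2) * (3/2) = -3.
Total: 5 + 0 + 0 - 3 = 2.

2


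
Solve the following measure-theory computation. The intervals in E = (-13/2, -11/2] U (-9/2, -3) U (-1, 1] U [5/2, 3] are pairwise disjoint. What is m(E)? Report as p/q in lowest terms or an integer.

For pairwise disjoint intervals, m(union_i I_i) = sum_i m(I_i),
and m is invariant under swapping open/closed endpoints (single points have measure 0).
So m(E) = sum_i (b_i - a_i).
  I_1 has length -11/2 - (-13/2) = 1.
  I_2 has length -3 - (-9/2) = 3/2.
  I_3 has length 1 - (-1) = 2.
  I_4 has length 3 - 5/2 = 1/2.
Summing:
  m(E) = 1 + 3/2 + 2 + 1/2 = 5.

5


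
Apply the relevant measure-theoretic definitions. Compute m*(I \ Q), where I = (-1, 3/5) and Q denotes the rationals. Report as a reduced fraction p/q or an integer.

The interval I = (-1, 3/5) has m(I) = 3/5 - (-1) = 8/5 (endpoints are measure-zero, so open/closed/half-open agree). Write I = (I cap Q) u (I \ Q). The rationals in I are countable, so m*(I cap Q) = 0 (cover each rational by intervals whose total length is arbitrarily small). By countable subadditivity m*(I) <= m*(I cap Q) + m*(I \ Q), hence m*(I \ Q) >= m(I) = 8/5. The reverse inequality m*(I \ Q) <= m*(I) = 8/5 is trivial since (I \ Q) is a subset of I. Therefore m*(I \ Q) = 8/5.

8/5


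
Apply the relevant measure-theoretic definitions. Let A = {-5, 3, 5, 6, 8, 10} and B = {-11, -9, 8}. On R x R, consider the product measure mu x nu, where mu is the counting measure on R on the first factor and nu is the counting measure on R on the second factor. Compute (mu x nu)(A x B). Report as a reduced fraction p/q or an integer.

For a measurable rectangle A x B, the product measure satisfies
  (mu x nu)(A x B) = mu(A) * nu(B).
  mu(A) = 6.
  nu(B) = 3.
  (mu x nu)(A x B) = 6 * 3 = 18.

18


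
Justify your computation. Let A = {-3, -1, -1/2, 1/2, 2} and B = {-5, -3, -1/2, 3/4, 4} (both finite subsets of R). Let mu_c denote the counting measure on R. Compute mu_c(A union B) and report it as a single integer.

Counting measure on a finite set equals cardinality. By inclusion-exclusion, |A union B| = |A| + |B| - |A cap B|.
|A| = 5, |B| = 5, |A cap B| = 2.
So mu_c(A union B) = 5 + 5 - 2 = 8.

8


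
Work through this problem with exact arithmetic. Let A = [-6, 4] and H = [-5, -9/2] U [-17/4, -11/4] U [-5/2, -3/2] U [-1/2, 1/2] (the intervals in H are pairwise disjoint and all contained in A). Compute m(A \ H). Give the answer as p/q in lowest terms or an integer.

The ambient interval has length m(A) = 4 - (-6) = 10.
Since the holes are disjoint and sit inside A, by finite additivity
  m(H) = sum_i (b_i - a_i), and m(A \ H) = m(A) - m(H).
Computing the hole measures:
  m(H_1) = -9/2 - (-5) = 1/2.
  m(H_2) = -11/4 - (-17/4) = 3/2.
  m(H_3) = -3/2 - (-5/2) = 1.
  m(H_4) = 1/2 - (-1/2) = 1.
Summed: m(H) = 1/2 + 3/2 + 1 + 1 = 4.
So m(A \ H) = 10 - 4 = 6.

6


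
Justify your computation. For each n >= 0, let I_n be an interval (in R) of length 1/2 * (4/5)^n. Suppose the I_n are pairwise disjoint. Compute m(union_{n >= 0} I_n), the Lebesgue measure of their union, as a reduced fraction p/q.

By countable additivity of the Lebesgue measure on pairwise disjoint measurable sets,
  m(union_{n >= 0} I_n) = sum_{n >= 0} m(I_n) = sum_{n >= 0} a * r^n,
  with a = 1/2 and r = 4/5.
Since 0 < r = 4/5 < 1, the geometric series converges:
  sum_{n >= 0} a * r^n = a / (1 - r).
  = 1/2 / (1 - 4/5)
  = 1/2 / (1/5)
  = 5/2.

5/2


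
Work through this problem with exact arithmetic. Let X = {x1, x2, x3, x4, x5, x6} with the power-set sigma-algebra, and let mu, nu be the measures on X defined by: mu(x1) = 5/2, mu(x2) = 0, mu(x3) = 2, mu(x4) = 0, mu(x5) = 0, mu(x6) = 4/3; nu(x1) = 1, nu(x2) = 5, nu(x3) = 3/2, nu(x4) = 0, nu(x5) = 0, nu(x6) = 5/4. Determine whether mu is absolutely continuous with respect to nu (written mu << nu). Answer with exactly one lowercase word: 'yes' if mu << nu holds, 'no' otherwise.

mu << nu means: every nu-null measurable set is also mu-null; equivalently, for every atom x, if nu({x}) = 0 then mu({x}) = 0.
Checking each atom:
  x1: nu = 1 > 0 -> no constraint.
  x2: nu = 5 > 0 -> no constraint.
  x3: nu = 3/2 > 0 -> no constraint.
  x4: nu = 0, mu = 0 -> consistent with mu << nu.
  x5: nu = 0, mu = 0 -> consistent with mu << nu.
  x6: nu = 5/4 > 0 -> no constraint.
No atom violates the condition. Therefore mu << nu.

yes


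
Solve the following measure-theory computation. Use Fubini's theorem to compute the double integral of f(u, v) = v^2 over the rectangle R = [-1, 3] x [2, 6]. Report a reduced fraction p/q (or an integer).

f(u, v) is a tensor product of a function of u and a function of v, and both factors are bounded continuous (hence Lebesgue integrable) on the rectangle, so Fubini's theorem applies:
  integral_R f d(m x m) = (integral_a1^b1 1 du) * (integral_a2^b2 v^2 dv).
Inner integral in u: integral_{-1}^{3} 1 du = (3^1 - (-1)^1)/1
  = 4.
Inner integral in v: integral_{2}^{6} v^2 dv = (6^3 - 2^3)/3
  = 208/3.
Product: (4) * (208/3) = 832/3.

832/3


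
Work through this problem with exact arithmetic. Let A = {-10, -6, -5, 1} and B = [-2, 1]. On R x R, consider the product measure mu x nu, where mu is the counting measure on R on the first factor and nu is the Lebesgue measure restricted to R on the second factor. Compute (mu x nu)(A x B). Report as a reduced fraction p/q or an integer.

For a measurable rectangle A x B, the product measure satisfies
  (mu x nu)(A x B) = mu(A) * nu(B).
  mu(A) = 4.
  nu(B) = 3.
  (mu x nu)(A x B) = 4 * 3 = 12.

12


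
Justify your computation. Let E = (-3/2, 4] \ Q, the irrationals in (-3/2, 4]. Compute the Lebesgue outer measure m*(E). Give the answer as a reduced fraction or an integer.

The interval I = (-3/2, 4] has m(I) = 4 - (-3/2) = 11/2 (endpoints are measure-zero, so open/closed/half-open agree). Write I = (I cap Q) u (I \ Q). The rationals in I are countable, so m*(I cap Q) = 0 (cover each rational by intervals whose total length is arbitrarily small). By countable subadditivity m*(I) <= m*(I cap Q) + m*(I \ Q), hence m*(I \ Q) >= m(I) = 11/2. The reverse inequality m*(I \ Q) <= m*(I) = 11/2 is trivial since (I \ Q) is a subset of I. Therefore m*(I \ Q) = 11/2.

11/2


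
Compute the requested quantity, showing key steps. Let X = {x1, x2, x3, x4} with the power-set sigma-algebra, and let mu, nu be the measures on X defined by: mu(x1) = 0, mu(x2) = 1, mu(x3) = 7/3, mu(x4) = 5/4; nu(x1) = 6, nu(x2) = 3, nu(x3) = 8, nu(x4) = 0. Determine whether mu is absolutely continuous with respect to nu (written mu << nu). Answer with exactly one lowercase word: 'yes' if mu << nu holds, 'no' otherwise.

mu << nu means: every nu-null measurable set is also mu-null; equivalently, for every atom x, if nu({x}) = 0 then mu({x}) = 0.
Checking each atom:
  x1: nu = 6 > 0 -> no constraint.
  x2: nu = 3 > 0 -> no constraint.
  x3: nu = 8 > 0 -> no constraint.
  x4: nu = 0, mu = 5/4 > 0 -> violates mu << nu.
The atom(s) x4 violate the condition (nu = 0 but mu > 0). Therefore mu is NOT absolutely continuous w.r.t. nu.

no


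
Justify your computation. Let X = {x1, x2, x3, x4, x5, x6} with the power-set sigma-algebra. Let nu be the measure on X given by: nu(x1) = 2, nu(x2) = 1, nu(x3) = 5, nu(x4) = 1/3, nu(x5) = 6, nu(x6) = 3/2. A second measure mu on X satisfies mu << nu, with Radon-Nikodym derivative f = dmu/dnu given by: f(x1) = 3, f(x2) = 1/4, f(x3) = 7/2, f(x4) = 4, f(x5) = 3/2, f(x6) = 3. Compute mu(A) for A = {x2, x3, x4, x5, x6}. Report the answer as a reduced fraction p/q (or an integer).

By the defining property of the Radon-Nikodym derivative, for every measurable set A,
  mu(A) = integral_A f dnu.
Since nu is a discrete measure concentrated on the atoms of X, the integral over A reduces to the sum
  mu(A) = sum_{x in A} f(x) * nu({x}).
Computing each term:
  x2: f(x2) * nu(x2) = 1/4 * 1 = 1/4.
  x3: f(x3) * nu(x3) = 7/2 * 5 = 35/2.
  x4: f(x4) * nu(x4) = 4 * 1/3 = 4/3.
  x5: f(x5) * nu(x5) = 3/2 * 6 = 9.
  x6: f(x6) * nu(x6) = 3 * 3/2 = 9/2.
Summing: mu(A) = 1/4 + 35/2 + 4/3 + 9 + 9/2 = 391/12.

391/12


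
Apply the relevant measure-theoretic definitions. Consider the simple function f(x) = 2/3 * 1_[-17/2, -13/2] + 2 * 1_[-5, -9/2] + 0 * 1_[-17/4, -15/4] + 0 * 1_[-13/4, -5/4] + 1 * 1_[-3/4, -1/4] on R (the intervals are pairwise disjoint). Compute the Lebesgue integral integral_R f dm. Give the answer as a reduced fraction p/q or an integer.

For a simple function f = sum_i c_i * 1_{A_i} with disjoint A_i,
  integral f dm = sum_i c_i * m(A_i).
Lengths of the A_i:
  m(A_1) = -13/2 - (-17/2) = 2.
  m(A_2) = -9/2 - (-5) = 1/2.
  m(A_3) = -15/4 - (-17/4) = 1/2.
  m(A_4) = -5/4 - (-13/4) = 2.
  m(A_5) = -1/4 - (-3/4) = 1/2.
Contributions c_i * m(A_i):
  (2/3) * (2) = 4/3.
  (2) * (1/2) = 1.
  (0) * (1/2) = 0.
  (0) * (2) = 0.
  (1) * (1/2) = 1/2.
Total: 4/3 + 1 + 0 + 0 + 1/2 = 17/6.

17/6


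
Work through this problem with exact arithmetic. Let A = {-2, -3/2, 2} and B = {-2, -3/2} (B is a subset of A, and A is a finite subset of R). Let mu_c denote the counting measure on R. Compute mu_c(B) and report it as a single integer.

Counting measure assigns mu_c(E) = |E| (number of elements) when E is finite.
B has 2 element(s), so mu_c(B) = 2.

2


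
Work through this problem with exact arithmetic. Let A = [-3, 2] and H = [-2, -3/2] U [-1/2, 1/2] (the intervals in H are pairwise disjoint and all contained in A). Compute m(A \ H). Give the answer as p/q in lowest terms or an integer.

The ambient interval has length m(A) = 2 - (-3) = 5.
Since the holes are disjoint and sit inside A, by finite additivity
  m(H) = sum_i (b_i - a_i), and m(A \ H) = m(A) - m(H).
Computing the hole measures:
  m(H_1) = -3/2 - (-2) = 1/2.
  m(H_2) = 1/2 - (-1/2) = 1.
Summed: m(H) = 1/2 + 1 = 3/2.
So m(A \ H) = 5 - 3/2 = 7/2.

7/2


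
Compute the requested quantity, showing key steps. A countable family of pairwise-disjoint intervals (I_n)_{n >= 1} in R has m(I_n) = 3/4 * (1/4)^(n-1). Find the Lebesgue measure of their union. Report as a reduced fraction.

By countable additivity of the Lebesgue measure on pairwise disjoint measurable sets,
  m(union_{n >= 1} I_n) = sum_{n >= 1} m(I_n) = sum_{n >= 1} a * r^(n-1),
  with a = 3/4 and r = 1/4.
Since 0 < r = 1/4 < 1, the geometric series converges:
  sum_{n >= 1} a * r^(n-1) = a / (1 - r).
  = 3/4 / (1 - 1/4)
  = 3/4 / (3/4)
  = 1.

1


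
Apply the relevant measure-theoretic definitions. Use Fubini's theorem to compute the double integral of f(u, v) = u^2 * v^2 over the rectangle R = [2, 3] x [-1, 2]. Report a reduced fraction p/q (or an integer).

f(u, v) is a tensor product of a function of u and a function of v, and both factors are bounded continuous (hence Lebesgue integrable) on the rectangle, so Fubini's theorem applies:
  integral_R f d(m x m) = (integral_a1^b1 u^2 du) * (integral_a2^b2 v^2 dv).
Inner integral in u: integral_{2}^{3} u^2 du = (3^3 - 2^3)/3
  = 19/3.
Inner integral in v: integral_{-1}^{2} v^2 dv = (2^3 - (-1)^3)/3
  = 3.
Product: (19/3) * (3) = 19.

19


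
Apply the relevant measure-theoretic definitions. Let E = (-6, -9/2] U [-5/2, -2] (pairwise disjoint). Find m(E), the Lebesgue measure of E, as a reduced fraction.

For pairwise disjoint intervals, m(union_i I_i) = sum_i m(I_i),
and m is invariant under swapping open/closed endpoints (single points have measure 0).
So m(E) = sum_i (b_i - a_i).
  I_1 has length -9/2 - (-6) = 3/2.
  I_2 has length -2 - (-5/2) = 1/2.
Summing:
  m(E) = 3/2 + 1/2 = 2.

2


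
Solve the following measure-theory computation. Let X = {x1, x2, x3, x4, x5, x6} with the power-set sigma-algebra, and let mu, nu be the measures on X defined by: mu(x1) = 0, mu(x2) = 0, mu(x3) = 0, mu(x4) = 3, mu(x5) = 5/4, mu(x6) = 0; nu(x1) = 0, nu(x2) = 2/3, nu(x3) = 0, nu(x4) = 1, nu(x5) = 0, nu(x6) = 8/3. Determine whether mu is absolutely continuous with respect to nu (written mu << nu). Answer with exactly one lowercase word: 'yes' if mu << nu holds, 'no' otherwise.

mu << nu means: every nu-null measurable set is also mu-null; equivalently, for every atom x, if nu({x}) = 0 then mu({x}) = 0.
Checking each atom:
  x1: nu = 0, mu = 0 -> consistent with mu << nu.
  x2: nu = 2/3 > 0 -> no constraint.
  x3: nu = 0, mu = 0 -> consistent with mu << nu.
  x4: nu = 1 > 0 -> no constraint.
  x5: nu = 0, mu = 5/4 > 0 -> violates mu << nu.
  x6: nu = 8/3 > 0 -> no constraint.
The atom(s) x5 violate the condition (nu = 0 but mu > 0). Therefore mu is NOT absolutely continuous w.r.t. nu.

no


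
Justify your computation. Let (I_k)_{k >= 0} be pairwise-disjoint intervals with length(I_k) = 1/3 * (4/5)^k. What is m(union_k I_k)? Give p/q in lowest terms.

By countable additivity of the Lebesgue measure on pairwise disjoint measurable sets,
  m(union_{k >= 0} I_k) = sum_{k >= 0} m(I_k) = sum_{k >= 0} a * r^k,
  with a = 1/3 and r = 4/5.
Since 0 < r = 4/5 < 1, the geometric series converges:
  sum_{k >= 0} a * r^k = a / (1 - r).
  = 1/3 / (1 - 4/5)
  = 1/3 / (1/5)
  = 5/3.

5/3


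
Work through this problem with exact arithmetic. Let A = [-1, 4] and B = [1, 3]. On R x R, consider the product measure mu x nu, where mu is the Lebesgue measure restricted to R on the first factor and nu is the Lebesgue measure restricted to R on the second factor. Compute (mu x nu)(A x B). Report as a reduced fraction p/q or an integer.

For a measurable rectangle A x B, the product measure satisfies
  (mu x nu)(A x B) = mu(A) * nu(B).
  mu(A) = 5.
  nu(B) = 2.
  (mu x nu)(A x B) = 5 * 2 = 10.

10


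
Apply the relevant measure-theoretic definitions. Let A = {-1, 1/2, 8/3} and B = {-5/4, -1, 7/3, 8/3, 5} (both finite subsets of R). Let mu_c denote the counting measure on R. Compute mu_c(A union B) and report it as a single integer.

Counting measure on a finite set equals cardinality. By inclusion-exclusion, |A union B| = |A| + |B| - |A cap B|.
|A| = 3, |B| = 5, |A cap B| = 2.
So mu_c(A union B) = 3 + 5 - 2 = 6.

6


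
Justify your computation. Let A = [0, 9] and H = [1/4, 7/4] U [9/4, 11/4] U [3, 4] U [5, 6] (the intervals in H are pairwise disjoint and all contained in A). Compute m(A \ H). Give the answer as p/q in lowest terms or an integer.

The ambient interval has length m(A) = 9 - 0 = 9.
Since the holes are disjoint and sit inside A, by finite additivity
  m(H) = sum_i (b_i - a_i), and m(A \ H) = m(A) - m(H).
Computing the hole measures:
  m(H_1) = 7/4 - 1/4 = 3/2.
  m(H_2) = 11/4 - 9/4 = 1/2.
  m(H_3) = 4 - 3 = 1.
  m(H_4) = 6 - 5 = 1.
Summed: m(H) = 3/2 + 1/2 + 1 + 1 = 4.
So m(A \ H) = 9 - 4 = 5.

5


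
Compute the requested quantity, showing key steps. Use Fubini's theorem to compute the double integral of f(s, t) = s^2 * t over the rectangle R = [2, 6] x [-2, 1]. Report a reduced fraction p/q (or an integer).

f(s, t) is a tensor product of a function of s and a function of t, and both factors are bounded continuous (hence Lebesgue integrable) on the rectangle, so Fubini's theorem applies:
  integral_R f d(m x m) = (integral_a1^b1 s^2 ds) * (integral_a2^b2 t dt).
Inner integral in s: integral_{2}^{6} s^2 ds = (6^3 - 2^3)/3
  = 208/3.
Inner integral in t: integral_{-2}^{1} t dt = (1^2 - (-2)^2)/2
  = -3/2.
Product: (208/3) * (-3/2) = -104.

-104


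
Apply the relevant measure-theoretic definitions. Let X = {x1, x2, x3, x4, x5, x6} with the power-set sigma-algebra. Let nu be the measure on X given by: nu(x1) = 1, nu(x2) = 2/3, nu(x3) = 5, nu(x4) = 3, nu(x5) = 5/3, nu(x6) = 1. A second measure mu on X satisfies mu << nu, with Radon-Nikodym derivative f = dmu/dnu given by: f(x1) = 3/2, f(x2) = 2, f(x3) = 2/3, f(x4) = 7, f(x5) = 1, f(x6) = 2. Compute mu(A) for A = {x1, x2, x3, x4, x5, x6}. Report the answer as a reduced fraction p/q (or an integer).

By the defining property of the Radon-Nikodym derivative, for every measurable set A,
  mu(A) = integral_A f dnu.
Since nu is a discrete measure concentrated on the atoms of X, the integral over A reduces to the sum
  mu(A) = sum_{x in A} f(x) * nu({x}).
Computing each term:
  x1: f(x1) * nu(x1) = 3/2 * 1 = 3/2.
  x2: f(x2) * nu(x2) = 2 * 2/3 = 4/3.
  x3: f(x3) * nu(x3) = 2/3 * 5 = 10/3.
  x4: f(x4) * nu(x4) = 7 * 3 = 21.
  x5: f(x5) * nu(x5) = 1 * 5/3 = 5/3.
  x6: f(x6) * nu(x6) = 2 * 1 = 2.
Summing: mu(A) = 3/2 + 4/3 + 10/3 + 21 + 5/3 + 2 = 185/6.

185/6


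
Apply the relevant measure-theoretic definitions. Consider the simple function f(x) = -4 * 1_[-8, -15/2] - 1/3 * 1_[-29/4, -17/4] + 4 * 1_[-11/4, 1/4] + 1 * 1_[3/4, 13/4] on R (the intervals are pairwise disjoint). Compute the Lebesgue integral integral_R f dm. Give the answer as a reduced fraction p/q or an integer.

For a simple function f = sum_i c_i * 1_{A_i} with disjoint A_i,
  integral f dm = sum_i c_i * m(A_i).
Lengths of the A_i:
  m(A_1) = -15/2 - (-8) = 1/2.
  m(A_2) = -17/4 - (-29/4) = 3.
  m(A_3) = 1/4 - (-11/4) = 3.
  m(A_4) = 13/4 - 3/4 = 5/2.
Contributions c_i * m(A_i):
  (-4) * (1/2) = -2.
  (-1/3) * (3) = -1.
  (4) * (3) = 12.
  (1) * (5/2) = 5/2.
Total: -2 - 1 + 12 + 5/2 = 23/2.

23/2


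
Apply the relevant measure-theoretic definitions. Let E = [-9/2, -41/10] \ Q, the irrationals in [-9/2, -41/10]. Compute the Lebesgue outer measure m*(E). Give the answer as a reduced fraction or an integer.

The interval I = [-9/2, -41/10] has m(I) = -41/10 - (-9/2) = 2/5 (endpoints are measure-zero, so open/closed/half-open agree). Write I = (I cap Q) u (I \ Q). The rationals in I are countable, so m*(I cap Q) = 0 (cover each rational by intervals whose total length is arbitrarily small). By countable subadditivity m*(I) <= m*(I cap Q) + m*(I \ Q), hence m*(I \ Q) >= m(I) = 2/5. The reverse inequality m*(I \ Q) <= m*(I) = 2/5 is trivial since (I \ Q) is a subset of I. Therefore m*(I \ Q) = 2/5.

2/5


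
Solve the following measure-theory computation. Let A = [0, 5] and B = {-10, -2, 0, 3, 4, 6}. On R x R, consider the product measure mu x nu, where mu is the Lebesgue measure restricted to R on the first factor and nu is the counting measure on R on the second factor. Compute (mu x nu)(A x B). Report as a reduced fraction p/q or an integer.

For a measurable rectangle A x B, the product measure satisfies
  (mu x nu)(A x B) = mu(A) * nu(B).
  mu(A) = 5.
  nu(B) = 6.
  (mu x nu)(A x B) = 5 * 6 = 30.

30


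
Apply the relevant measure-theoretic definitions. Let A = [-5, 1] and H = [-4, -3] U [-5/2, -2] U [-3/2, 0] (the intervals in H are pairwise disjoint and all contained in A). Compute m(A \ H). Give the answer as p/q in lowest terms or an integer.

The ambient interval has length m(A) = 1 - (-5) = 6.
Since the holes are disjoint and sit inside A, by finite additivity
  m(H) = sum_i (b_i - a_i), and m(A \ H) = m(A) - m(H).
Computing the hole measures:
  m(H_1) = -3 - (-4) = 1.
  m(H_2) = -2 - (-5/2) = 1/2.
  m(H_3) = 0 - (-3/2) = 3/2.
Summed: m(H) = 1 + 1/2 + 3/2 = 3.
So m(A \ H) = 6 - 3 = 3.

3


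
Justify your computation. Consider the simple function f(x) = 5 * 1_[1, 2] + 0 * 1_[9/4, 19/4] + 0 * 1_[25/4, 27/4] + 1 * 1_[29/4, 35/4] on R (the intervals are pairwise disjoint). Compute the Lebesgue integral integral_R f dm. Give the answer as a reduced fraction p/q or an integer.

For a simple function f = sum_i c_i * 1_{A_i} with disjoint A_i,
  integral f dm = sum_i c_i * m(A_i).
Lengths of the A_i:
  m(A_1) = 2 - 1 = 1.
  m(A_2) = 19/4 - 9/4 = 5/2.
  m(A_3) = 27/4 - 25/4 = 1/2.
  m(A_4) = 35/4 - 29/4 = 3/2.
Contributions c_i * m(A_i):
  (5) * (1) = 5.
  (0) * (5/2) = 0.
  (0) * (1/2) = 0.
  (1) * (3/2) = 3/2.
Total: 5 + 0 + 0 + 3/2 = 13/2.

13/2


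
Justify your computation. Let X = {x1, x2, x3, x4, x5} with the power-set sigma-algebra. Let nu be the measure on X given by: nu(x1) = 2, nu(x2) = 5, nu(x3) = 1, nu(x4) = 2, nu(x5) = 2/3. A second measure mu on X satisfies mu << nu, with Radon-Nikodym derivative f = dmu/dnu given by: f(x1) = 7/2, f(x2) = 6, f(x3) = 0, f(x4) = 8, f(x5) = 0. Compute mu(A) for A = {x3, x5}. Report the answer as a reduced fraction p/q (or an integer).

By the defining property of the Radon-Nikodym derivative, for every measurable set A,
  mu(A) = integral_A f dnu.
Since nu is a discrete measure concentrated on the atoms of X, the integral over A reduces to the sum
  mu(A) = sum_{x in A} f(x) * nu({x}).
Computing each term:
  x3: f(x3) * nu(x3) = 0 * 1 = 0.
  x5: f(x5) * nu(x5) = 0 * 2/3 = 0.
Summing: mu(A) = 0 + 0 = 0.

0


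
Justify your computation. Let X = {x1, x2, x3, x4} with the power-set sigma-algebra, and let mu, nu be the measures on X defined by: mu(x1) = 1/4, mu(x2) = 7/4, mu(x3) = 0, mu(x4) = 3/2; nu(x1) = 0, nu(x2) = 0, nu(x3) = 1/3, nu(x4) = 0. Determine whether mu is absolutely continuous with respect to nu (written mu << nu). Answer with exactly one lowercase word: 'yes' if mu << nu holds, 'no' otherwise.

mu << nu means: every nu-null measurable set is also mu-null; equivalently, for every atom x, if nu({x}) = 0 then mu({x}) = 0.
Checking each atom:
  x1: nu = 0, mu = 1/4 > 0 -> violates mu << nu.
  x2: nu = 0, mu = 7/4 > 0 -> violates mu << nu.
  x3: nu = 1/3 > 0 -> no constraint.
  x4: nu = 0, mu = 3/2 > 0 -> violates mu << nu.
The atom(s) x1, x2, x4 violate the condition (nu = 0 but mu > 0). Therefore mu is NOT absolutely continuous w.r.t. nu.

no


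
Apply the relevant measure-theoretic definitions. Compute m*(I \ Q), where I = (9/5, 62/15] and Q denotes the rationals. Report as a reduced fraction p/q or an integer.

The interval I = (9/5, 62/15] has m(I) = 62/15 - 9/5 = 7/3 (endpoints are measure-zero, so open/closed/half-open agree). Write I = (I cap Q) u (I \ Q). The rationals in I are countable, so m*(I cap Q) = 0 (cover each rational by intervals whose total length is arbitrarily small). By countable subadditivity m*(I) <= m*(I cap Q) + m*(I \ Q), hence m*(I \ Q) >= m(I) = 7/3. The reverse inequality m*(I \ Q) <= m*(I) = 7/3 is trivial since (I \ Q) is a subset of I. Therefore m*(I \ Q) = 7/3.

7/3


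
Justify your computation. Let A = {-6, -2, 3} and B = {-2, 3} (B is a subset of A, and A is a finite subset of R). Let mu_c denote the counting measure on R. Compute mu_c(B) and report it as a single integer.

Counting measure assigns mu_c(E) = |E| (number of elements) when E is finite.
B has 2 element(s), so mu_c(B) = 2.

2


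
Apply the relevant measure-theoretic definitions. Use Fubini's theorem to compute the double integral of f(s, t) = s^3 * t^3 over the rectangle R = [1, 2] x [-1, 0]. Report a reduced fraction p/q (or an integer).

f(s, t) is a tensor product of a function of s and a function of t, and both factors are bounded continuous (hence Lebesgue integrable) on the rectangle, so Fubini's theorem applies:
  integral_R f d(m x m) = (integral_a1^b1 s^3 ds) * (integral_a2^b2 t^3 dt).
Inner integral in s: integral_{1}^{2} s^3 ds = (2^4 - 1^4)/4
  = 15/4.
Inner integral in t: integral_{-1}^{0} t^3 dt = (0^4 - (-1)^4)/4
  = -1/4.
Product: (15/4) * (-1/4) = -15/16.

-15/16


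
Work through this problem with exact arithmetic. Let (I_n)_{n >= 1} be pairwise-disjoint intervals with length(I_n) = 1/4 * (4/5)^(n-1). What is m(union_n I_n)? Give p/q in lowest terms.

By countable additivity of the Lebesgue measure on pairwise disjoint measurable sets,
  m(union_{n >= 1} I_n) = sum_{n >= 1} m(I_n) = sum_{n >= 1} a * r^(n-1),
  with a = 1/4 and r = 4/5.
Since 0 < r = 4/5 < 1, the geometric series converges:
  sum_{n >= 1} a * r^(n-1) = a / (1 - r).
  = 1/4 / (1 - 4/5)
  = 1/4 / (1/5)
  = 5/4.

5/4


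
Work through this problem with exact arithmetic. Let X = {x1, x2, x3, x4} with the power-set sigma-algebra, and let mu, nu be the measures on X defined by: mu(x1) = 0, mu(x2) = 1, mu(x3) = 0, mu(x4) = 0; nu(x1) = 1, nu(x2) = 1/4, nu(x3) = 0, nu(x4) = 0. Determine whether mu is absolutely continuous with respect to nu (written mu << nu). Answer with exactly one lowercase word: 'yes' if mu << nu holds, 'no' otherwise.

mu << nu means: every nu-null measurable set is also mu-null; equivalently, for every atom x, if nu({x}) = 0 then mu({x}) = 0.
Checking each atom:
  x1: nu = 1 > 0 -> no constraint.
  x2: nu = 1/4 > 0 -> no constraint.
  x3: nu = 0, mu = 0 -> consistent with mu << nu.
  x4: nu = 0, mu = 0 -> consistent with mu << nu.
No atom violates the condition. Therefore mu << nu.

yes


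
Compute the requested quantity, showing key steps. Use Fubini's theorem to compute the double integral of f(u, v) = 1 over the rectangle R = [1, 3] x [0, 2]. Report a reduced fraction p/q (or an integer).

f(u, v) is a tensor product of a function of u and a function of v, and both factors are bounded continuous (hence Lebesgue integrable) on the rectangle, so Fubini's theorem applies:
  integral_R f d(m x m) = (integral_a1^b1 1 du) * (integral_a2^b2 1 dv).
Inner integral in u: integral_{1}^{3} 1 du = (3^1 - 1^1)/1
  = 2.
Inner integral in v: integral_{0}^{2} 1 dv = (2^1 - 0^1)/1
  = 2.
Product: (2) * (2) = 4.

4


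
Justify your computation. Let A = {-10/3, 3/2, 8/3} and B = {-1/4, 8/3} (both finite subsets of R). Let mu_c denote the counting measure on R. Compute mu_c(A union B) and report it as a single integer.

Counting measure on a finite set equals cardinality. By inclusion-exclusion, |A union B| = |A| + |B| - |A cap B|.
|A| = 3, |B| = 2, |A cap B| = 1.
So mu_c(A union B) = 3 + 2 - 1 = 4.

4


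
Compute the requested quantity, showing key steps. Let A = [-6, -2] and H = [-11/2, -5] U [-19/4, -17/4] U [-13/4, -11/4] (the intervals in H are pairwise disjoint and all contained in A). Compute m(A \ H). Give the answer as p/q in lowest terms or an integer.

The ambient interval has length m(A) = -2 - (-6) = 4.
Since the holes are disjoint and sit inside A, by finite additivity
  m(H) = sum_i (b_i - a_i), and m(A \ H) = m(A) - m(H).
Computing the hole measures:
  m(H_1) = -5 - (-11/2) = 1/2.
  m(H_2) = -17/4 - (-19/4) = 1/2.
  m(H_3) = -11/4 - (-13/4) = 1/2.
Summed: m(H) = 1/2 + 1/2 + 1/2 = 3/2.
So m(A \ H) = 4 - 3/2 = 5/2.

5/2


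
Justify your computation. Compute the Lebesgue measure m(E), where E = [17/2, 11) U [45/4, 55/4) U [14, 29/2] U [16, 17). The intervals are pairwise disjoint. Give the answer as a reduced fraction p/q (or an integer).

For pairwise disjoint intervals, m(union_i I_i) = sum_i m(I_i),
and m is invariant under swapping open/closed endpoints (single points have measure 0).
So m(E) = sum_i (b_i - a_i).
  I_1 has length 11 - 17/2 = 5/2.
  I_2 has length 55/4 - 45/4 = 5/2.
  I_3 has length 29/2 - 14 = 1/2.
  I_4 has length 17 - 16 = 1.
Summing:
  m(E) = 5/2 + 5/2 + 1/2 + 1 = 13/2.

13/2


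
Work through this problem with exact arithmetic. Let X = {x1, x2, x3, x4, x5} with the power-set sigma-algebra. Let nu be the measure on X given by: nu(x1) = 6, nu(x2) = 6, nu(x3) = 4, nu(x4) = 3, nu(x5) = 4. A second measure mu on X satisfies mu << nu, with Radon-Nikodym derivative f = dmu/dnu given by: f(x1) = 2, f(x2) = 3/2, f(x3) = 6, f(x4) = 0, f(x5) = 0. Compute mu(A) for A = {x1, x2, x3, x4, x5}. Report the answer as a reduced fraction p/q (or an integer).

By the defining property of the Radon-Nikodym derivative, for every measurable set A,
  mu(A) = integral_A f dnu.
Since nu is a discrete measure concentrated on the atoms of X, the integral over A reduces to the sum
  mu(A) = sum_{x in A} f(x) * nu({x}).
Computing each term:
  x1: f(x1) * nu(x1) = 2 * 6 = 12.
  x2: f(x2) * nu(x2) = 3/2 * 6 = 9.
  x3: f(x3) * nu(x3) = 6 * 4 = 24.
  x4: f(x4) * nu(x4) = 0 * 3 = 0.
  x5: f(x5) * nu(x5) = 0 * 4 = 0.
Summing: mu(A) = 12 + 9 + 24 + 0 + 0 = 45.

45


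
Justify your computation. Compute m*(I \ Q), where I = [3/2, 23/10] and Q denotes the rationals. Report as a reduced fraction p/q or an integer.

The interval I = [3/2, 23/10] has m(I) = 23/10 - 3/2 = 4/5 (endpoints are measure-zero, so open/closed/half-open agree). Write I = (I cap Q) u (I \ Q). The rationals in I are countable, so m*(I cap Q) = 0 (cover each rational by intervals whose total length is arbitrarily small). By countable subadditivity m*(I) <= m*(I cap Q) + m*(I \ Q), hence m*(I \ Q) >= m(I) = 4/5. The reverse inequality m*(I \ Q) <= m*(I) = 4/5 is trivial since (I \ Q) is a subset of I. Therefore m*(I \ Q) = 4/5.

4/5


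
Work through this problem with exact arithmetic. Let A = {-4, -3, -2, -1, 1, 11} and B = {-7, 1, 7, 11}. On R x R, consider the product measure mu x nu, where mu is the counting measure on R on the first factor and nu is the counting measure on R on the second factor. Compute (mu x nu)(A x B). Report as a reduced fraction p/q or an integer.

For a measurable rectangle A x B, the product measure satisfies
  (mu x nu)(A x B) = mu(A) * nu(B).
  mu(A) = 6.
  nu(B) = 4.
  (mu x nu)(A x B) = 6 * 4 = 24.

24


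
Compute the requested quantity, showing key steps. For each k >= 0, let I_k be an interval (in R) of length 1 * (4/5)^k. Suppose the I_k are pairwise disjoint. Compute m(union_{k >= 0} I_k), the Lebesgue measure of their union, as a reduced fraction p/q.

By countable additivity of the Lebesgue measure on pairwise disjoint measurable sets,
  m(union_{k >= 0} I_k) = sum_{k >= 0} m(I_k) = sum_{k >= 0} a * r^k,
  with a = 1 and r = 4/5.
Since 0 < r = 4/5 < 1, the geometric series converges:
  sum_{k >= 0} a * r^k = a / (1 - r).
  = 1 / (1 - 4/5)
  = 1 / (1/5)
  = 5.

5


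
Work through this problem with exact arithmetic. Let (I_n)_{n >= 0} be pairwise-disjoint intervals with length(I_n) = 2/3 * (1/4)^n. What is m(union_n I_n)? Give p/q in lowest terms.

By countable additivity of the Lebesgue measure on pairwise disjoint measurable sets,
  m(union_{n >= 0} I_n) = sum_{n >= 0} m(I_n) = sum_{n >= 0} a * r^n,
  with a = 2/3 and r = 1/4.
Since 0 < r = 1/4 < 1, the geometric series converges:
  sum_{n >= 0} a * r^n = a / (1 - r).
  = 2/3 / (1 - 1/4)
  = 2/3 / (3/4)
  = 8/9.

8/9


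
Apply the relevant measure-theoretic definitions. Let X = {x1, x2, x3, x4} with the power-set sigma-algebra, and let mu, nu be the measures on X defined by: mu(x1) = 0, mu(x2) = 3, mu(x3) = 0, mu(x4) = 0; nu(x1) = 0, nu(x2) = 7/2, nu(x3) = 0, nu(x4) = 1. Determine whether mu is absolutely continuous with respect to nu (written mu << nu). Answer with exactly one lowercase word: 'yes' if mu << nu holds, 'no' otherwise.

mu << nu means: every nu-null measurable set is also mu-null; equivalently, for every atom x, if nu({x}) = 0 then mu({x}) = 0.
Checking each atom:
  x1: nu = 0, mu = 0 -> consistent with mu << nu.
  x2: nu = 7/2 > 0 -> no constraint.
  x3: nu = 0, mu = 0 -> consistent with mu << nu.
  x4: nu = 1 > 0 -> no constraint.
No atom violates the condition. Therefore mu << nu.

yes


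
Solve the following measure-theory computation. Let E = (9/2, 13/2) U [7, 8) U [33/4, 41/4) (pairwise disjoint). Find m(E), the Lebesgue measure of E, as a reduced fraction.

For pairwise disjoint intervals, m(union_i I_i) = sum_i m(I_i),
and m is invariant under swapping open/closed endpoints (single points have measure 0).
So m(E) = sum_i (b_i - a_i).
  I_1 has length 13/2 - 9/2 = 2.
  I_2 has length 8 - 7 = 1.
  I_3 has length 41/4 - 33/4 = 2.
Summing:
  m(E) = 2 + 1 + 2 = 5.

5


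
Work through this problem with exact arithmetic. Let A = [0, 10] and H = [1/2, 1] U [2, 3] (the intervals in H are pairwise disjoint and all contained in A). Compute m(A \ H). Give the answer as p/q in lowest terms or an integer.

The ambient interval has length m(A) = 10 - 0 = 10.
Since the holes are disjoint and sit inside A, by finite additivity
  m(H) = sum_i (b_i - a_i), and m(A \ H) = m(A) - m(H).
Computing the hole measures:
  m(H_1) = 1 - 1/2 = 1/2.
  m(H_2) = 3 - 2 = 1.
Summed: m(H) = 1/2 + 1 = 3/2.
So m(A \ H) = 10 - 3/2 = 17/2.

17/2


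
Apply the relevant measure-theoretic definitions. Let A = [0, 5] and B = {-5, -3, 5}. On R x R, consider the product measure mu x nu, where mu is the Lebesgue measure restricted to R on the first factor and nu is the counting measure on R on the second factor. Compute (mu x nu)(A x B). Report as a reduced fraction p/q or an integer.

For a measurable rectangle A x B, the product measure satisfies
  (mu x nu)(A x B) = mu(A) * nu(B).
  mu(A) = 5.
  nu(B) = 3.
  (mu x nu)(A x B) = 5 * 3 = 15.

15


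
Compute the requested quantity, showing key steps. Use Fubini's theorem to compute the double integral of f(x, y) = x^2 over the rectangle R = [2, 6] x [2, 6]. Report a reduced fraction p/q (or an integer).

f(x, y) is a tensor product of a function of x and a function of y, and both factors are bounded continuous (hence Lebesgue integrable) on the rectangle, so Fubini's theorem applies:
  integral_R f d(m x m) = (integral_a1^b1 x^2 dx) * (integral_a2^b2 1 dy).
Inner integral in x: integral_{2}^{6} x^2 dx = (6^3 - 2^3)/3
  = 208/3.
Inner integral in y: integral_{2}^{6} 1 dy = (6^1 - 2^1)/1
  = 4.
Product: (208/3) * (4) = 832/3.

832/3


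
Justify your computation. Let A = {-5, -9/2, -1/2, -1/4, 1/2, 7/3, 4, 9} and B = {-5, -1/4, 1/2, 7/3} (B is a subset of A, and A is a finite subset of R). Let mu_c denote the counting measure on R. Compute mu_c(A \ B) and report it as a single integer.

Counting measure assigns mu_c(E) = |E| (number of elements) when E is finite. For B subset A, A \ B is the set of elements of A not in B, so |A \ B| = |A| - |B|.
|A| = 8, |B| = 4, so mu_c(A \ B) = 8 - 4 = 4.

4
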